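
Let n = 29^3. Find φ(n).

23548

φ(29^3) = 29^3 − 29^2 = 24389 − 841 = 23548.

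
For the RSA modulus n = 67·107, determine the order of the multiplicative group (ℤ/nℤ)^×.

6996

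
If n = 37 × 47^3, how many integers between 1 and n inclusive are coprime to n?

φ(3841451) = 3841451 · (1 − 1/37) · (1 − 1/47)
       = 3841451 · 1656/1739 = 3658104.

3658104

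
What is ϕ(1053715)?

733824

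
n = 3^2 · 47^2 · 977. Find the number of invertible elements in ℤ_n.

12660672

φ(3^2) = 3^1·(3−1) = 3·2 = 6.
φ(47^2) = 47^1·(47−1) = 47·46 = 2162.
φ(977) = 977 − 1 = 976.
Multiply: 6 · 2162 · 976 = 12660672.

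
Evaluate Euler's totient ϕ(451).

First factor: 451 = 11 × 41.
φ(11) = 11 − 1 = 10.
φ(41) = 41 − 1 = 40.
Multiply: 10 · 40 = 400.

400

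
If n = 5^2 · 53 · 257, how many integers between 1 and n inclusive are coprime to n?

266240

φ(340525) = 340525 · (1 − 1/5) · (1 − 1/53) · (1 − 1/257)
       = 340525 · 53248/68105 = 266240.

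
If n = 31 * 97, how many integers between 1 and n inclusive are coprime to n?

φ(31) = 31 − 1 = 30.
φ(97) = 97 − 1 = 96.
Since φ is multiplicative, φ(3007) = 30 · 96 = 2880.

2880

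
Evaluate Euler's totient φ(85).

Factor 85: 85 = 5 · 17.
φ(85) = 85 · (1 − 1/5) · (1 − 1/17)
       = 85 · 64/85 = 64.

64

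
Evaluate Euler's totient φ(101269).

76032

Factor 101269: 101269 = 7 * 17 * 23 * 37.
φ(101269) = 101269 · (1 − 1/7) · (1 − 1/17) · (1 − 1/23) · (1 − 1/37)
       = 101269 · 76032/101269 = 76032.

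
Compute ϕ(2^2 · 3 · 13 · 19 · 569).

φ(1686516) = 1686516 · (1 − 1/2) · (1 − 1/3) · (1 − 1/13) · (1 − 1/19) · (1 − 1/569)
       = 1686516 · 245376/843258 = 490752.

490752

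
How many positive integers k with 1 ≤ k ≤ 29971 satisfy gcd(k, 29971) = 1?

26880

Prime factorization: 29971 = 17 · 41 · 43.
φ(29971) = 29971 · (1 − 1/17) · (1 − 1/41) · (1 − 1/43)
       = 29971 · 26880/29971 = 26880.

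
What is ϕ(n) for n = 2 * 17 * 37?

φ(2) = 2 − 1 = 1.
φ(17) = 17 − 1 = 16.
φ(37) = 37 − 1 = 36.
Multiply: 1 · 16 · 36 = 576.

576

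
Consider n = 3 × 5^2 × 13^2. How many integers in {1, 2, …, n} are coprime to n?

6240

φ(12675) = 12675 · (1 − 1/3) · (1 − 1/5) · (1 − 1/13)
       = 12675 · 96/195 = 6240.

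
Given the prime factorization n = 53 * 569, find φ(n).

29536

φ(30157) = 30157 · (1 − 1/53) · (1 − 1/569)
       = 30157 · 29536/30157 = 29536.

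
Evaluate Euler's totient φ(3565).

2640

Factor 3565: 3565 = 5 × 23 × 31.
φ(5) = 5 − 1 = 4.
φ(23) = 23 − 1 = 22.
φ(31) = 31 − 1 = 30.
φ(3565) = 4 × 22 × 30 = 2640.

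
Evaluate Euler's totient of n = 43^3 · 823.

φ(43^3) = 43^2·(43−1) = 1849·42 = 77658.
φ(823) = 823 − 1 = 822.
φ(65434261) = 77658 × 822 = 63834876.

63834876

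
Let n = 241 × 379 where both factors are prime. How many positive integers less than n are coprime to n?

φ(n) = (p − 1)(q − 1) = (241−1)(379−1) = 240·378 = 90720.

90720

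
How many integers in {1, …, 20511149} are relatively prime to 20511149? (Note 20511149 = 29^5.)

19803868

φ(29^5) = 29^5 − 29^4 = 20511149 − 707281 = 19803868.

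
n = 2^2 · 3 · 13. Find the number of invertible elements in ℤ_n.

48

φ(156) = 156 · (1 − 1/2) · (1 − 1/3) · (1 − 1/13)
       = 156 · 24/78 = 48.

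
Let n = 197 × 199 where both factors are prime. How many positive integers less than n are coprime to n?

φ(n) = (p − 1)(q − 1) = (197−1)(199−1) = 196·198 = 38808.

38808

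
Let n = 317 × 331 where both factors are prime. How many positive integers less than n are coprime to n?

104280

φ(317) = 317 − 1 = 316.
φ(331) = 331 − 1 = 330.
φ(104927) = 316 × 330 = 104280.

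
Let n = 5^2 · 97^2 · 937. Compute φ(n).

φ(220405825) = 220405825 · (1 − 1/5) · (1 − 1/97) · (1 − 1/937)
       = 220405825 · 359424/454445 = 174320640.

174320640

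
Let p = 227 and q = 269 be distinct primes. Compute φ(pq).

For distinct primes, φ(pq) = (p−1)(q−1) = 226 × 268 = 60568.

60568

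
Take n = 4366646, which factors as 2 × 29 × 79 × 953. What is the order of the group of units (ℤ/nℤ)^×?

2079168

φ(2) = 2 − 1 = 1.
φ(29) = 29 − 1 = 28.
φ(79) = 79 − 1 = 78.
φ(953) = 953 − 1 = 952.
Since φ is multiplicative, φ(4366646) = 1 · 28 · 78 · 952 = 2079168.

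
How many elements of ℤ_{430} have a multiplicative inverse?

Factor 430: 430 = 2 × 5 × 43.
φ(2) = 2 − 1 = 1.
φ(5) = 5 − 1 = 4.
φ(43) = 43 − 1 = 42.
φ(430) = 1 × 4 × 42 = 168.

168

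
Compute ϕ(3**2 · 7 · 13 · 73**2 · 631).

1430472960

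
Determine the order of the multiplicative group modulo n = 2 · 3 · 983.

φ(5898) = 5898 · (1 − 1/2) · (1 − 1/3) · (1 − 1/983)
       = 5898 · 1964/5898 = 1964.

1964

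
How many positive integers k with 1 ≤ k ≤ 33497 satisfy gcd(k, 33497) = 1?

Prime factorization: 33497 = 19 × 41 × 43.
φ(19) = 19 − 1 = 18.
φ(41) = 41 − 1 = 40.
φ(43) = 43 − 1 = 42.
φ(33497) = 18 × 40 × 42 = 30240.

30240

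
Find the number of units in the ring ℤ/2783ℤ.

2420

Prime factorization: 2783 = 11^2 * 23.
φ(11^2) = 11^1·(11−1) = 11·10 = 110.
φ(23) = 23 − 1 = 22.
Multiply: 110 · 22 = 2420.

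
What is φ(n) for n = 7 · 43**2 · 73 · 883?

688129344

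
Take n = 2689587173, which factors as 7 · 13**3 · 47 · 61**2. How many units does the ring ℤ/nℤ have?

2048604480

φ(2689587173) = 2689587173 · (1 − 1/7) · (1 − 1/13) · (1 − 1/47) · (1 − 1/61)
       = 2689587173 · 198720/260897 = 2048604480.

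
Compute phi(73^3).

383688

φ(73^3) = 73^3 − 73^2 = 389017 − 5329 = 383688.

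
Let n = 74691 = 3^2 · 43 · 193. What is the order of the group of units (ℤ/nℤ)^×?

48384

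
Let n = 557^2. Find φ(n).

φ(557^2) = 557^2 − 557^1 = 310249 − 557 = 309692.

309692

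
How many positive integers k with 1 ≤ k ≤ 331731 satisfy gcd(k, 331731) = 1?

201600

Prime factorization: 331731 = 3**2 · 29 · 31 · 41.
φ(331731) = 331731 · (1 − 1/3) · (1 − 1/29) · (1 − 1/31) · (1 − 1/41)
       = 331731 · 67200/110577 = 201600.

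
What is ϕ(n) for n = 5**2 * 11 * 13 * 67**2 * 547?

5794588800

φ(8778351725) = 8778351725 · (1 − 1/5) · (1 − 1/11) · (1 − 1/13) · (1 − 1/67) · (1 − 1/547)
       = 8778351725 · 17297280/26204035 = 5794588800.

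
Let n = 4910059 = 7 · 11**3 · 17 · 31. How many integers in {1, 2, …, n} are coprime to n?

3484800

φ(4910059) = 4910059 · (1 − 1/7) · (1 − 1/11) · (1 − 1/17) · (1 − 1/31)
       = 4910059 · 28800/40579 = 3484800.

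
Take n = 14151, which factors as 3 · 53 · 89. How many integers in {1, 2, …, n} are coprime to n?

φ(3) = 3 − 1 = 2.
φ(53) = 53 − 1 = 52.
φ(89) = 89 − 1 = 88.
Since φ is multiplicative, φ(14151) = 2 · 52 · 88 = 9152.

9152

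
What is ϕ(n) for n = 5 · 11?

40

φ(5) = 5 − 1 = 4.
φ(11) = 11 − 1 = 10.
φ(55) = 4 × 10 = 40.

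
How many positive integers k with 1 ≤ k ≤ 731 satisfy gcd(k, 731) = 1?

672

Factor 731: 731 = 17 * 43.
φ(731) = 731 · (1 − 1/17) · (1 − 1/43)
       = 731 · 672/731 = 672.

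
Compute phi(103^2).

10506

φ(103^2) = 103^2 − 103^1 = 10609 − 103 = 10506.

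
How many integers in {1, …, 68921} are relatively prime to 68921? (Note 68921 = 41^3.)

67240

φ(41^3) = 41^3 − 41^2 = 68921 − 1681 = 67240.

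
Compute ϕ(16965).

16965 = 3^2 · 5 · 13 · 29.
φ(16965) = 16965 · (1 − 1/3) · (1 − 1/5) · (1 − 1/13) · (1 − 1/29)
       = 16965 · 2688/5655 = 8064.

8064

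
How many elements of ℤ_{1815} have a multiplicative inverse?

880

1815 = 3 × 5 × 11^2.
φ(3) = 3 − 1 = 2.
φ(5) = 5 − 1 = 4.
φ(11^2) = 11^2 − 11^1 = 121 − 11 = 110.
Multiply: 2 · 4 · 110 = 880.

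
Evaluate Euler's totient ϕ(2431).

First factor: 2431 = 11 × 13 × 17.
φ(2431) = 2431 · (1 − 1/11) · (1 − 1/13) · (1 − 1/17)
       = 2431 · 1920/2431 = 1920.

1920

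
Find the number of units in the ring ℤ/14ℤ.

Prime factorization: 14 = 2 · 7.
φ(2) = 2 − 1 = 1.
φ(7) = 7 − 1 = 6.
φ(14) = 1 × 6 = 6.

6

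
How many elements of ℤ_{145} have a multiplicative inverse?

Factor 145: 145 = 5 · 29.
φ(145) = 145 · (1 − 1/5) · (1 − 1/29)
       = 145 · 112/145 = 112.

112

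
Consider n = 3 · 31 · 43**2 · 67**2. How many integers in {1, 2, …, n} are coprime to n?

φ(3) = 3 − 1 = 2.
φ(31) = 31 − 1 = 30.
φ(43^2) = 43^2 − 43^1 = 1849 − 43 = 1806.
φ(67^2) = 67^1·(67−1) = 67·66 = 4422.
Multiply: 2 · 30 · 1806 · 4422 = 479167920.

479167920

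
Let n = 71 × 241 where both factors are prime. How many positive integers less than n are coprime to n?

φ(17111) = 17111 · (1 − 1/71) · (1 − 1/241)
       = 17111 · 16800/17111 = 16800.

16800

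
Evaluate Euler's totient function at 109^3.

1283148

φ(1295029) = 1295029 · (1 − 1/109)
       = 1295029 · 108/109 = 1283148.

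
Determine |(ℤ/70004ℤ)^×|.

30240

70004 = 2^2 · 11 · 37 · 43.
φ(2^2) = 2^1·(2−1) = 2·1 = 2.
φ(11) = 11 − 1 = 10.
φ(37) = 37 − 1 = 36.
φ(43) = 43 − 1 = 42.
φ(70004) = 2 × 10 × 36 × 42 = 30240.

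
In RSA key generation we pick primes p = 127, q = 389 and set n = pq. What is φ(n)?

For distinct primes, φ(pq) = (p−1)(q−1) = 126 × 388 = 48888.

48888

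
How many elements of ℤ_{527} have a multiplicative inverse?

480

Prime factorization: 527 = 17 × 31.
φ(17) = 17 − 1 = 16.
φ(31) = 31 − 1 = 30.
Multiply: 16 · 30 = 480.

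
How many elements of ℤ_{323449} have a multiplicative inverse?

258720

323449 = 7**3 · 23 · 41.
φ(323449) = 323449 · (1 − 1/7) · (1 − 1/23) · (1 − 1/41)
       = 323449 · 5280/6601 = 258720.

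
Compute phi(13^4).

φ(13^4) = 13^4 − 13^3 = 28561 − 2197 = 26364.

26364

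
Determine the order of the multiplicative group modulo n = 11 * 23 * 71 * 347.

φ(11) = 11 − 1 = 10.
φ(23) = 23 − 1 = 22.
φ(71) = 71 − 1 = 70.
φ(347) = 347 − 1 = 346.
Since φ is multiplicative, φ(6233161) = 10 · 22 · 70 · 346 = 5328400.

5328400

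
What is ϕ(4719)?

Prime factorization: 4719 = 3 × 11^2 × 13.
φ(4719) = 4719 · (1 − 1/3) · (1 − 1/11) · (1 − 1/13)
       = 4719 · 240/429 = 2640.

2640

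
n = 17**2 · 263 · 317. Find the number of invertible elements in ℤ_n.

φ(24094219) = 24094219 · (1 − 1/17) · (1 − 1/263) · (1 − 1/317)
       = 24094219 · 1324672/1417307 = 22519424.

22519424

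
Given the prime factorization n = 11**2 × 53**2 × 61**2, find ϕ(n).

φ(11^2) = 11^2 − 11^1 = 121 − 11 = 110.
φ(53^2) = 53^2 − 53^1 = 2809 − 53 = 2756.
φ(61^2) = 61^2 − 61^1 = 3721 − 61 = 3660.
Multiply: 110 · 2756 · 3660 = 1109565600.

1109565600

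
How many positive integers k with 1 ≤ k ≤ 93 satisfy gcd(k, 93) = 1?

93 = 3 · 31.
φ(3) = 3 − 1 = 2.
φ(31) = 31 − 1 = 30.
Multiply: 2 · 30 = 60.

60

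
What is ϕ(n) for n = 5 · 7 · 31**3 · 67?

45666720

φ(5) = 5 − 1 = 4.
φ(7) = 7 − 1 = 6.
φ(31^3) = 31^3 − 31^2 = 29791 − 961 = 28830.
φ(67) = 67 − 1 = 66.
Since φ is multiplicative, φ(69859895) = 4 · 6 · 28830 · 66 = 45666720.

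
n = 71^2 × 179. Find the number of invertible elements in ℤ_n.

884660

φ(902339) = 902339 · (1 − 1/71) · (1 − 1/179)
       = 902339 · 12460/12709 = 884660.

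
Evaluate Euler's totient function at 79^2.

φ(79^2) = 79^1·(79−1) = 79·78 = 6162.

6162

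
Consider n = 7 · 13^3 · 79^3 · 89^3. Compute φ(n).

4128864891795072

φ(5345389924754789) = 5345389924754789 · (1 − 1/7) · (1 − 1/13) · (1 − 1/79) · (1 − 1/89)
       = 5345389924754789 · 494208/639821 = 4128864891795072.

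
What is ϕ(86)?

Prime factorization: 86 = 2 * 43.
φ(86) = 86 · (1 − 1/2) · (1 − 1/43)
       = 86 · 42/86 = 42.

42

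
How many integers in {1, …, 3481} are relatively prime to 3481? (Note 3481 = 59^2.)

3422

φ(3481) = 3481 · (1 − 1/59)
       = 3481 · 58/59 = 3422.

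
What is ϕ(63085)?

Prime factorization: 63085 = 5 × 11 × 31 × 37.
φ(63085) = 63085 · (1 − 1/5) · (1 − 1/11) · (1 − 1/31) · (1 − 1/37)
       = 63085 · 43200/63085 = 43200.

43200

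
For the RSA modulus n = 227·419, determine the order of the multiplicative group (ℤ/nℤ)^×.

φ(95113) = 95113 · (1 − 1/227) · (1 − 1/419)
       = 95113 · 94468/95113 = 94468.

94468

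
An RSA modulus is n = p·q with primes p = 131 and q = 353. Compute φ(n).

45760

φ(n) = (p − 1)(q − 1) = (131−1)(353−1) = 130·352 = 45760.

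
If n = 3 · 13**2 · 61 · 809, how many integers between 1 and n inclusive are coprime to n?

15125760

φ(25019943) = 25019943 · (1 − 1/3) · (1 − 1/13) · (1 − 1/61) · (1 − 1/809)
       = 25019943 · 1163520/1924611 = 15125760.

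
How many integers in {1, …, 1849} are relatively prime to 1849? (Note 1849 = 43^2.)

1806

φ(1849) = 1849 · (1 − 1/43)
       = 1849 · 42/43 = 1806.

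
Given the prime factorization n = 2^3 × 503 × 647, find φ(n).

φ(2603528) = 2603528 · (1 − 1/2) · (1 − 1/503) · (1 − 1/647)
       = 2603528 · 324292/650882 = 1297168.

1297168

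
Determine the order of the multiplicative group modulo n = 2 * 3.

2

φ(2) = 2 − 1 = 1.
φ(3) = 3 − 1 = 2.
Since φ is multiplicative, φ(6) = 1 · 2 = 2.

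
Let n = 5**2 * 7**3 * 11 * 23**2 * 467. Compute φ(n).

13864804800

φ(5^2) = 5^1·(5−1) = 5·4 = 20.
φ(7^3) = 7^3 − 7^2 = 343 − 49 = 294.
φ(11) = 11 − 1 = 10.
φ(23^2) = 23^1·(23−1) = 23·22 = 506.
φ(467) = 467 − 1 = 466.
φ(23302330975) = 20 × 294 × 10 × 506 × 466 = 13864804800.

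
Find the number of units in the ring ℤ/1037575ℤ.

646800

Prime factorization: 1037575 = 5^2 · 7^3 · 11^2.
φ(1037575) = 1037575 · (1 − 1/5) · (1 − 1/7) · (1 − 1/11)
       = 1037575 · 240/385 = 646800.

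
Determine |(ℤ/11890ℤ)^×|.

Factor 11890: 11890 = 2 * 5 * 29 * 41.
φ(2) = 2 − 1 = 1.
φ(5) = 5 − 1 = 4.
φ(29) = 29 − 1 = 28.
φ(41) = 41 − 1 = 40.
φ(11890) = 1 × 4 × 28 × 40 = 4480.

4480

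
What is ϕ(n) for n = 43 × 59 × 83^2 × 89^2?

φ(43) = 43 − 1 = 42.
φ(59) = 59 − 1 = 58.
φ(83^2) = 83^2 − 83^1 = 6889 − 83 = 6806.
φ(89^2) = 89^1·(89−1) = 89·88 = 7832.
Since φ is multiplicative, φ(138438429953) = 42 · 58 · 6806 · 7832 = 129849986112.

129849986112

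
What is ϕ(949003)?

798600

949003 = 11**3 × 23 × 31.
φ(11^3) = 11^3 − 11^2 = 1331 − 121 = 1210.
φ(23) = 23 − 1 = 22.
φ(31) = 31 − 1 = 30.
Since φ is multiplicative, φ(949003) = 1210 · 22 · 30 = 798600.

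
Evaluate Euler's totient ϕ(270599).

211680

First factor: 270599 = 7 * 29 * 31 * 43.
φ(270599) = 270599 · (1 − 1/7) · (1 − 1/29) · (1 − 1/31) · (1 − 1/43)
       = 270599 · 211680/270599 = 211680.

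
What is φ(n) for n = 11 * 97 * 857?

φ(11) = 11 − 1 = 10.
φ(97) = 97 − 1 = 96.
φ(857) = 857 − 1 = 856.
Multiply: 10 · 96 · 856 = 821760.

821760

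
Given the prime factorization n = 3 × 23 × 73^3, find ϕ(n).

16882272

φ(3) = 3 − 1 = 2.
φ(23) = 23 − 1 = 22.
φ(73^3) = 73^2·(73−1) = 5329·72 = 383688.
Multiply: 2 · 22 · 383688 = 16882272.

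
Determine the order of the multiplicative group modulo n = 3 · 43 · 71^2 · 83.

φ(53973987) = 53973987 · (1 − 1/3) · (1 − 1/43) · (1 − 1/71) · (1 − 1/83)
       = 53973987 · 482160/760197 = 34233360.

34233360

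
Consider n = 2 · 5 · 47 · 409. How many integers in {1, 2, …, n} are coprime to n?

75072

φ(192230) = 192230 · (1 − 1/2) · (1 − 1/5) · (1 − 1/47) · (1 − 1/409)
       = 192230 · 75072/192230 = 75072.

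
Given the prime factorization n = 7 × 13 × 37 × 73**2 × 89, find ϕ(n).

φ(7) = 7 − 1 = 6.
φ(13) = 13 − 1 = 12.
φ(37) = 37 − 1 = 36.
φ(73^2) = 73^1·(73−1) = 73·72 = 5256.
φ(89) = 89 − 1 = 88.
φ(1596904127) = 6 × 12 × 36 × 5256 × 88 = 1198872576.

1198872576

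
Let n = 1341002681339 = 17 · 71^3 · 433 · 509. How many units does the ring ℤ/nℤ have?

φ(17) = 17 − 1 = 16.
φ(71^3) = 71^2·(71−1) = 5041·70 = 352870.
φ(433) = 433 − 1 = 432.
φ(509) = 509 − 1 = 508.
Since φ is multiplicative, φ(1341002681339) = 16 · 352870 · 432 · 508 = 1239031019520.

1239031019520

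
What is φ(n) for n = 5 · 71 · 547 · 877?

133922880

φ(170300245) = 170300245 · (1 − 1/5) · (1 − 1/71) · (1 − 1/547) · (1 − 1/877)
       = 170300245 · 133922880/170300245 = 133922880.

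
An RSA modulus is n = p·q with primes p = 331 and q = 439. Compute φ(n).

144540

For distinct primes, φ(pq) = (p−1)(q−1) = 330 × 438 = 144540.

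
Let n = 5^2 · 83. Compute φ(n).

φ(5^2) = 5^1·(5−1) = 5·4 = 20.
φ(83) = 83 − 1 = 82.
Multiply: 20 · 82 = 1640.

1640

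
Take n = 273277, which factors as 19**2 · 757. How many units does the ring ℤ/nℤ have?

φ(273277) = 273277 · (1 − 1/19) · (1 − 1/757)
       = 273277 · 13608/14383 = 258552.

258552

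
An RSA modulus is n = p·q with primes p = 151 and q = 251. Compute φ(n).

37500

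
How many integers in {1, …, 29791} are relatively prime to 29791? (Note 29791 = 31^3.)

φ(31^3) = 31^2·(31−1) = 961·30 = 28830.

28830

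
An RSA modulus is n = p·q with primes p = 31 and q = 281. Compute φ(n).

φ(8711) = 8711 · (1 − 1/31) · (1 − 1/281)
       = 8711 · 8400/8711 = 8400.

8400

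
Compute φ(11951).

10368

First factor: 11951 = 17 * 19 * 37.
φ(17) = 17 − 1 = 16.
φ(19) = 19 − 1 = 18.
φ(37) = 37 − 1 = 36.
Multiply: 16 · 18 · 36 = 10368.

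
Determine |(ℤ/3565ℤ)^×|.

2640

Factor 3565: 3565 = 5 × 23 × 31.
φ(3565) = 3565 · (1 − 1/5) · (1 − 1/23) · (1 − 1/31)
       = 3565 · 2640/3565 = 2640.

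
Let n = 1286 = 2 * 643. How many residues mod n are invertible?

φ(1286) = 1286 · (1 − 1/2) · (1 − 1/643)
       = 1286 · 642/1286 = 642.

642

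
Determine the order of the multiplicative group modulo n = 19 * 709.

φ(19) = 19 − 1 = 18.
φ(709) = 709 − 1 = 708.
Multiply: 18 · 708 = 12744.

12744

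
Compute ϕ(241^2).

φ(58081) = 58081 · (1 − 1/241)
       = 58081 · 240/241 = 57840.

57840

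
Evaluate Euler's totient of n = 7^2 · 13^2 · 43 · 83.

φ(29554889) = 29554889 · (1 − 1/7) · (1 − 1/13) · (1 − 1/43) · (1 − 1/83)
       = 29554889 · 247968/324779 = 22565088.

22565088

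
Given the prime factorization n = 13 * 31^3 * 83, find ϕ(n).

φ(32144489) = 32144489 · (1 − 1/13) · (1 − 1/31) · (1 − 1/83)
       = 32144489 · 29520/33449 = 28368720.

28368720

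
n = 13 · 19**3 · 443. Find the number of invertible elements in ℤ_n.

φ(39500981) = 39500981 · (1 − 1/13) · (1 − 1/19) · (1 − 1/443)
       = 39500981 · 95472/109421 = 34465392.

34465392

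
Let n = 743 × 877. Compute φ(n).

649992

φ(743) = 743 − 1 = 742.
φ(877) = 877 − 1 = 876.
φ(651611) = 742 × 876 = 649992.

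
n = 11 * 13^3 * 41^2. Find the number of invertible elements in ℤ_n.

33259200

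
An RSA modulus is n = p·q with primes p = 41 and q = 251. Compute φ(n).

φ(10291) = 10291 · (1 − 1/41) · (1 − 1/251)
       = 10291 · 10000/10291 = 10000.

10000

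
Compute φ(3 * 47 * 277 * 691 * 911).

15943636800

φ(24586420557) = 24586420557 · (1 − 1/3) · (1 − 1/47) · (1 − 1/277) · (1 − 1/691) · (1 − 1/911)
       = 24586420557 · 15943636800/24586420557 = 15943636800.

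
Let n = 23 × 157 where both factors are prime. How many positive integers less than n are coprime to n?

3432

φ(3611) = 3611 · (1 − 1/23) · (1 − 1/157)
       = 3611 · 3432/3611 = 3432.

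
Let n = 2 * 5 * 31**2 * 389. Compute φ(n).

1443360

φ(3738290) = 3738290 · (1 − 1/2) · (1 − 1/5) · (1 − 1/31) · (1 − 1/389)
       = 3738290 · 46560/120590 = 1443360.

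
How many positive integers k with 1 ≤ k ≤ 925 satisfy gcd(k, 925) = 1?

720

First factor: 925 = 5^2 · 37.
φ(5^2) = 5^2 − 5^1 = 25 − 5 = 20.
φ(37) = 37 − 1 = 36.
Multiply: 20 · 36 = 720.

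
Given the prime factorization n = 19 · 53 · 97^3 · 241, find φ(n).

202909224960

φ(221493872351) = 221493872351 · (1 − 1/19) · (1 − 1/53) · (1 − 1/97) · (1 − 1/241)
       = 221493872351 · 21565440/23540639 = 202909224960.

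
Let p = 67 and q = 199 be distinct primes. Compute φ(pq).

φ(n) = (p − 1)(q − 1) = (67−1)(199−1) = 66·198 = 13068.

13068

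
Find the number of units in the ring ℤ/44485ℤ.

Factor 44485: 44485 = 5 · 7 · 31 · 41.
φ(5) = 5 − 1 = 4.
φ(7) = 7 − 1 = 6.
φ(31) = 31 − 1 = 30.
φ(41) = 41 − 1 = 40.
Since φ is multiplicative, φ(44485) = 4 · 6 · 30 · 40 = 28800.

28800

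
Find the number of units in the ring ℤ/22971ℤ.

Prime factorization: 22971 = 3 · 13 · 19 · 31.
φ(3) = 3 − 1 = 2.
φ(13) = 13 − 1 = 12.
φ(19) = 19 − 1 = 18.
φ(31) = 31 − 1 = 30.
Since φ is multiplicative, φ(22971) = 2 · 12 · 18 · 30 = 12960.

12960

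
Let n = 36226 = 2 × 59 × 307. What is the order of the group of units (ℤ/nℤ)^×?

17748

φ(2) = 2 − 1 = 1.
φ(59) = 59 − 1 = 58.
φ(307) = 307 − 1 = 306.
Since φ is multiplicative, φ(36226) = 1 · 58 · 306 = 17748.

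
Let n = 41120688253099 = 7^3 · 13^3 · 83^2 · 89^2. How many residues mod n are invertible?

φ(7^3) = 7^2·(7−1) = 49·6 = 294.
φ(13^3) = 13^3 − 13^2 = 2197 − 169 = 2028.
φ(83^2) = 83^2 − 83^1 = 6889 − 83 = 6806.
φ(89^2) = 89^1·(89−1) = 89·88 = 7832.
Since φ is multiplicative, φ(41120688253099) = 294 · 2028 · 6806 · 7832 = 31781903497344.

31781903497344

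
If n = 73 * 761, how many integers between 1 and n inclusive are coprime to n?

54720

φ(55553) = 55553 · (1 − 1/73) · (1 − 1/761)
       = 55553 · 54720/55553 = 54720.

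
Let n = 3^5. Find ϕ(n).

φ(3^5) = 3^5 − 3^4 = 243 − 81 = 162.

162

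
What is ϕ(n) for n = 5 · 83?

φ(5) = 5 − 1 = 4.
φ(83) = 83 − 1 = 82.
Since φ is multiplicative, φ(415) = 4 · 82 = 328.

328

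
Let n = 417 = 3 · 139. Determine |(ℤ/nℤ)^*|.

φ(417) = 417 · (1 − 1/3) · (1 − 1/139)
       = 417 · 276/417 = 276.

276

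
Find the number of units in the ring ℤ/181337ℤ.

157248

Prime factorization: 181337 = 13^2 · 29 · 37.
φ(13^2) = 13^2 − 13^1 = 169 − 13 = 156.
φ(29) = 29 − 1 = 28.
φ(37) = 37 − 1 = 36.
φ(181337) = 156 × 28 × 36 = 157248.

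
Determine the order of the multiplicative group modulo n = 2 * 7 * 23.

132

φ(322) = 322 · (1 − 1/2) · (1 − 1/7) · (1 − 1/23)
       = 322 · 132/322 = 132.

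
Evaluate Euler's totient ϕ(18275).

Prime factorization: 18275 = 5^2 * 17 * 43.
φ(18275) = 18275 · (1 − 1/5) · (1 − 1/17) · (1 − 1/43)
       = 18275 · 2688/3655 = 13440.

13440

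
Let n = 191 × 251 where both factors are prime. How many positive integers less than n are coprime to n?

For distinct primes, φ(pq) = (p−1)(q−1) = 190 × 250 = 47500.

47500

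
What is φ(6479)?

First factor: 6479 = 11 * 19 * 31.
φ(6479) = 6479 · (1 − 1/11) · (1 − 1/19) · (1 − 1/31)
       = 6479 · 5400/6479 = 5400.

5400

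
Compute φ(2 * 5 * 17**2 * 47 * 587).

29328128

φ(79732210) = 79732210 · (1 − 1/2) · (1 − 1/5) · (1 − 1/17) · (1 − 1/47) · (1 − 1/587)
       = 79732210 · 1725184/4690130 = 29328128.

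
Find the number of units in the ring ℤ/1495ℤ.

1495 = 5 * 13 * 23.
φ(1495) = 1495 · (1 − 1/5) · (1 − 1/13) · (1 − 1/23)
       = 1495 · 1056/1495 = 1056.

1056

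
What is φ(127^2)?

16002

φ(127^2) = 127^2 − 127^1 = 16129 − 127 = 16002.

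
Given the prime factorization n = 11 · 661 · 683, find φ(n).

4501200

φ(4966093) = 4966093 · (1 − 1/11) · (1 − 1/661) · (1 − 1/683)
       = 4966093 · 4501200/4966093 = 4501200.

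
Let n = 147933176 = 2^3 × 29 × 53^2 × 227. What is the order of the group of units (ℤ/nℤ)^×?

69759872

φ(147933176) = 147933176 · (1 − 1/2) · (1 − 1/29) · (1 − 1/53) · (1 − 1/227)
       = 147933176 · 329056/697798 = 69759872.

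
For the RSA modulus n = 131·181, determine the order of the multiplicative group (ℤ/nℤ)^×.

23400

φ(n) = (p − 1)(q − 1) = (131−1)(181−1) = 130·180 = 23400.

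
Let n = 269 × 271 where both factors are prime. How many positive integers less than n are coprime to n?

φ(n) = (p − 1)(q − 1) = (269−1)(271−1) = 268·270 = 72360.

72360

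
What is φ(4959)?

3024

First factor: 4959 = 3^2 · 19 · 29.
φ(3^2) = 3^1·(3−1) = 3·2 = 6.
φ(19) = 19 − 1 = 18.
φ(29) = 29 − 1 = 28.
Multiply: 6 · 18 · 28 = 3024.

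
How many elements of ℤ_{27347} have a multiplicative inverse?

First factor: 27347 = 23 × 29 × 41.
φ(27347) = 27347 · (1 − 1/23) · (1 − 1/29) · (1 − 1/41)
       = 27347 · 24640/27347 = 24640.

24640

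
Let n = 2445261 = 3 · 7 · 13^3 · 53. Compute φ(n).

φ(3) = 3 − 1 = 2.
φ(7) = 7 − 1 = 6.
φ(13^3) = 13^2·(13−1) = 169·12 = 2028.
φ(53) = 53 − 1 = 52.
Multiply: 2 · 6 · 2028 · 52 = 1265472.

1265472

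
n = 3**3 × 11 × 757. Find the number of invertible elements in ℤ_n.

φ(224829) = 224829 · (1 − 1/3) · (1 − 1/11) · (1 − 1/757)
       = 224829 · 15120/24981 = 136080.

136080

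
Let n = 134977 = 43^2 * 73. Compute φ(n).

130032

φ(134977) = 134977 · (1 − 1/43) · (1 − 1/73)
       = 134977 · 3024/3139 = 130032.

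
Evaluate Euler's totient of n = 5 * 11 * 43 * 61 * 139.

φ(5) = 5 − 1 = 4.
φ(11) = 11 − 1 = 10.
φ(43) = 43 − 1 = 42.
φ(61) = 61 − 1 = 60.
φ(139) = 139 − 1 = 138.
Since φ is multiplicative, φ(20052835) = 4 · 10 · 42 · 60 · 138 = 13910400.

13910400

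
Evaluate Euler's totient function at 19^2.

φ(19^2) = 19^1·(19−1) = 19·18 = 342.

342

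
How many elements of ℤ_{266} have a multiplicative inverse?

Factor 266: 266 = 2 · 7 · 19.
φ(266) = 266 · (1 − 1/2) · (1 − 1/7) · (1 − 1/19)
       = 266 · 108/266 = 108.

108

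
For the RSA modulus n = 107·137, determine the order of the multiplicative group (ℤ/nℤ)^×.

φ(n) = (p − 1)(q − 1) = (107−1)(137−1) = 106·136 = 14416.

14416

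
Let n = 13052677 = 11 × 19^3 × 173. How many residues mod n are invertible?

11176560

φ(11) = 11 − 1 = 10.
φ(19^3) = 19^3 − 19^2 = 6859 − 361 = 6498.
φ(173) = 173 − 1 = 172.
Multiply: 10 · 6498 · 172 = 11176560.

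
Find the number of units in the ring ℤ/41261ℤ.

36300

Factor 41261: 41261 = 11^3 × 31.
φ(41261) = 41261 · (1 − 1/11) · (1 − 1/31)
       = 41261 · 300/341 = 36300.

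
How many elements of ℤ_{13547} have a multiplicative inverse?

11880

Factor 13547: 13547 = 19 * 23 * 31.
φ(13547) = 13547 · (1 − 1/19) · (1 − 1/23) · (1 − 1/31)
       = 13547 · 11880/13547 = 11880.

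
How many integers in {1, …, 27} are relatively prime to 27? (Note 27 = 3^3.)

18

φ(27) = 27 · (1 − 1/3)
       = 27 · 2/3 = 18.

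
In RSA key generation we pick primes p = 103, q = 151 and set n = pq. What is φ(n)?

15300

φ(n) = (p − 1)(q − 1) = (103−1)(151−1) = 102·150 = 15300.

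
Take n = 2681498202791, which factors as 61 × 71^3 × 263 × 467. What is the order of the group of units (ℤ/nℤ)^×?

φ(2681498202791) = 2681498202791 · (1 − 1/61) · (1 − 1/71) · (1 − 1/263) · (1 − 1/467)
       = 2681498202791 · 512786400/531937751 = 2584956242400.

2584956242400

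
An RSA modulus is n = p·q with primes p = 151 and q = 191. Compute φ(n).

φ(n) = (p − 1)(q − 1) = (151−1)(191−1) = 150·190 = 28500.

28500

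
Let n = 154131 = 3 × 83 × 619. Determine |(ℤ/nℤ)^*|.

φ(3) = 3 − 1 = 2.
φ(83) = 83 − 1 = 82.
φ(619) = 619 − 1 = 618.
Since φ is multiplicative, φ(154131) = 2 · 82 · 618 = 101352.

101352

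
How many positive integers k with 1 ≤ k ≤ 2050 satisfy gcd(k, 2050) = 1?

800

First factor: 2050 = 2 · 5^2 · 41.
φ(2050) = 2050 · (1 − 1/2) · (1 − 1/5) · (1 − 1/41)
       = 2050 · 160/410 = 800.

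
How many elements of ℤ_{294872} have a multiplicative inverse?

134400

Factor 294872: 294872 = 2^3 · 29 · 31 · 41.
φ(294872) = 294872 · (1 − 1/2) · (1 − 1/29) · (1 − 1/31) · (1 − 1/41)
       = 294872 · 33600/73718 = 134400.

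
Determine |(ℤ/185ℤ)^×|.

144

Factor 185: 185 = 5 · 37.
φ(5) = 5 − 1 = 4.
φ(37) = 37 − 1 = 36.
Multiply: 4 · 36 = 144.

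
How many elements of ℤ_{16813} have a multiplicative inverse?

Factor 16813: 16813 = 17 * 23 * 43.
φ(17) = 17 − 1 = 16.
φ(23) = 23 − 1 = 22.
φ(43) = 43 − 1 = 42.
Since φ is multiplicative, φ(16813) = 16 · 22 · 42 = 14784.

14784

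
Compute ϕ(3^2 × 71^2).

φ(3^2) = 3^2 − 3^1 = 9 − 3 = 6.
φ(71^2) = 71^2 − 71^1 = 5041 − 71 = 4970.
φ(45369) = 6 × 4970 = 29820.

29820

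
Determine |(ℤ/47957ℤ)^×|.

Factor 47957: 47957 = 7 * 13 * 17 * 31.
φ(47957) = 47957 · (1 − 1/7) · (1 − 1/13) · (1 − 1/17) · (1 − 1/31)
       = 47957 · 34560/47957 = 34560.

34560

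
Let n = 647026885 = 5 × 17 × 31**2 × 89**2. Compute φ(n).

φ(647026885) = 647026885 · (1 − 1/5) · (1 − 1/17) · (1 − 1/31) · (1 − 1/89)
       = 647026885 · 168960/234515 = 466160640.

466160640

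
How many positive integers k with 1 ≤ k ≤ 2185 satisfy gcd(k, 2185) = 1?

First factor: 2185 = 5 · 19 · 23.
φ(2185) = 2185 · (1 − 1/5) · (1 − 1/19) · (1 − 1/23)
       = 2185 · 1584/2185 = 1584.

1584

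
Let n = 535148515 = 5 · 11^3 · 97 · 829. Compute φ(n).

384721920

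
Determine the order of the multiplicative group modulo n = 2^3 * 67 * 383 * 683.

68778336

φ(2^3) = 2^2·(2−1) = 4·1 = 4.
φ(67) = 67 − 1 = 66.
φ(383) = 383 − 1 = 382.
φ(683) = 683 − 1 = 682.
φ(140211704) = 4 × 66 × 382 × 682 = 68778336.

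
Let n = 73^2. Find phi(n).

5256

φ(73^2) = 73^2 − 73^1 = 5329 − 73 = 5256.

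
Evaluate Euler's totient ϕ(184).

184 = 2^3 × 23.
φ(184) = 184 · (1 − 1/2) · (1 − 1/23)
       = 184 · 22/46 = 88.

88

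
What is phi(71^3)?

φ(71^3) = 71^3 − 71^2 = 357911 − 5041 = 352870.

352870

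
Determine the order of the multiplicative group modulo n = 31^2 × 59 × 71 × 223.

838227600

φ(31^2) = 31^2 − 31^1 = 961 − 31 = 930.
φ(59) = 59 − 1 = 58.
φ(71) = 71 − 1 = 70.
φ(223) = 223 − 1 = 222.
Since φ is multiplicative, φ(897715267) = 930 · 58 · 70 · 222 = 838227600.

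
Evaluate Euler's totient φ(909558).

267696

909558 = 2 × 3^2 × 13^3 × 23.
φ(909558) = 909558 · (1 − 1/2) · (1 − 1/3) · (1 − 1/13) · (1 − 1/23)
       = 909558 · 528/1794 = 267696.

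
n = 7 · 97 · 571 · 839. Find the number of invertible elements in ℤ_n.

φ(7) = 7 − 1 = 6.
φ(97) = 97 − 1 = 96.
φ(571) = 571 − 1 = 570.
φ(839) = 839 − 1 = 838.
Multiply: 6 · 96 · 570 · 838 = 275132160.

275132160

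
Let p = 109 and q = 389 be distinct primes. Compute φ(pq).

41904

φ(42401) = 42401 · (1 − 1/109) · (1 − 1/389)
       = 42401 · 41904/42401 = 41904.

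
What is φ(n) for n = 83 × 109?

8856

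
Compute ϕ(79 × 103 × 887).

7049016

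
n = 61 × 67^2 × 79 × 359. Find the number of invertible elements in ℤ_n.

φ(61) = 61 − 1 = 60.
φ(67^2) = 67^2 − 67^1 = 4489 − 67 = 4422.
φ(79) = 79 − 1 = 78.
φ(359) = 359 − 1 = 358.
Multiply: 60 · 4422 · 78 · 358 = 7408795680.

7408795680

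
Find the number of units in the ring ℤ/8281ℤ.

Factor 8281: 8281 = 7^2 · 13^2.
φ(8281) = 8281 · (1 − 1/7) · (1 − 1/13)
       = 8281 · 72/91 = 6552.

6552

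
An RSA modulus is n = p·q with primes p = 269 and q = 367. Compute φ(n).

For distinct primes, φ(pq) = (p−1)(q−1) = 268 × 366 = 98088.

98088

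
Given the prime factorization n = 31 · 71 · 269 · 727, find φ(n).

φ(430434163) = 430434163 · (1 − 1/31) · (1 − 1/71) · (1 − 1/269) · (1 − 1/727)
       = 430434163 · 408592800/430434163 = 408592800.

408592800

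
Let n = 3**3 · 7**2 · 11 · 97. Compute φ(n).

725760

φ(3^3) = 3^3 − 3^2 = 27 − 9 = 18.
φ(7^2) = 7^2 − 7^1 = 49 − 7 = 42.
φ(11) = 11 − 1 = 10.
φ(97) = 97 − 1 = 96.
Multiply: 18 · 42 · 10 · 96 = 725760.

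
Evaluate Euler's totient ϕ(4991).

3960

First factor: 4991 = 7 · 23 · 31.
φ(4991) = 4991 · (1 − 1/7) · (1 − 1/23) · (1 − 1/31)
       = 4991 · 3960/4991 = 3960.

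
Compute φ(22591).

Factor 22591: 22591 = 19 × 29 × 41.
φ(22591) = 22591 · (1 − 1/19) · (1 − 1/29) · (1 − 1/41)
       = 22591 · 20160/22591 = 20160.

20160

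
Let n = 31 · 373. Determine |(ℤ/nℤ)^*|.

11160

φ(31) = 31 − 1 = 30.
φ(373) = 373 − 1 = 372.
Since φ is multiplicative, φ(11563) = 30 · 372 = 11160.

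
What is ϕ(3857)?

First factor: 3857 = 7 × 19 × 29.
φ(3857) = 3857 · (1 − 1/7) · (1 − 1/19) · (1 − 1/29)
       = 3857 · 3024/3857 = 3024.

3024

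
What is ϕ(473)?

473 = 11 · 43.
φ(473) = 473 · (1 − 1/11) · (1 − 1/43)
       = 473 · 420/473 = 420.

420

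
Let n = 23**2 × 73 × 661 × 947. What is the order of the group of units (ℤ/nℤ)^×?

22746683520

φ(24172967639) = 24172967639 · (1 − 1/23) · (1 − 1/73) · (1 − 1/661) · (1 − 1/947)
       = 24172967639 · 988986240/1050998593 = 22746683520.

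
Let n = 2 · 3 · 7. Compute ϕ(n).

12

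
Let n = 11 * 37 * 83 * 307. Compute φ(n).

φ(10370767) = 10370767 · (1 − 1/11) · (1 − 1/37) · (1 − 1/83) · (1 − 1/307)
       = 10370767 · 9033120/10370767 = 9033120.

9033120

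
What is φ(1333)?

Factor 1333: 1333 = 31 · 43.
φ(1333) = 1333 · (1 − 1/31) · (1 − 1/43)
       = 1333 · 1260/1333 = 1260.

1260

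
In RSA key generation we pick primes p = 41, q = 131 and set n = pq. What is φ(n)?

For distinct primes, φ(pq) = (p−1)(q−1) = 40 × 130 = 5200.

5200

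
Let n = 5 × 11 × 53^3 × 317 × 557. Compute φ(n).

φ(5) = 5 − 1 = 4.
φ(11) = 11 − 1 = 10.
φ(53^3) = 53^2·(53−1) = 2809·52 = 146068.
φ(317) = 317 − 1 = 316.
φ(557) = 557 − 1 = 556.
φ(1445788465715) = 4 × 10 × 146068 × 316 × 556 = 1026542533120.

1026542533120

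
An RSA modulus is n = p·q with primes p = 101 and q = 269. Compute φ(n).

26800

For distinct primes, φ(pq) = (p−1)(q−1) = 100 × 268 = 26800.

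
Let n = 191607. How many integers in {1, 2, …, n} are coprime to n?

Prime factorization: 191607 = 3 · 13 · 17**3.
φ(3) = 3 − 1 = 2.
φ(13) = 13 − 1 = 12.
φ(17^3) = 17^2·(17−1) = 289·16 = 4624.
Since φ is multiplicative, φ(191607) = 2 · 12 · 4624 = 110976.

110976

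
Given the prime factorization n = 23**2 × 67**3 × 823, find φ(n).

φ(130942285021) = 130942285021 · (1 − 1/23) · (1 − 1/67) · (1 − 1/823)
       = 130942285021 · 1193544/1268243 = 123229837368.

123229837368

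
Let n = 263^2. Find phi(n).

68906

φ(69169) = 69169 · (1 − 1/263)
       = 69169 · 262/263 = 68906.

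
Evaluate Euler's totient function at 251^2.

62750

φ(63001) = 63001 · (1 − 1/251)
       = 63001 · 250/251 = 62750.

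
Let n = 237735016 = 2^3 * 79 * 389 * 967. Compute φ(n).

116940096

φ(237735016) = 237735016 · (1 − 1/2) · (1 − 1/79) · (1 − 1/389) · (1 − 1/967)
       = 237735016 · 29235024/59433754 = 116940096.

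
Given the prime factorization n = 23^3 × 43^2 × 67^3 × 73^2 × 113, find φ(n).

3665751483505757184

φ(4074449984538598933) = 4074449984538598933 · (1 − 1/23) · (1 − 1/43) · (1 − 1/67) · (1 − 1/73) · (1 − 1/113)
       = 4074449984538598933 · 491774976/546603487 = 3665751483505757184.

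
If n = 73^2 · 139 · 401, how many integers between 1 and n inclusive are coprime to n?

φ(73^2) = 73^1·(73−1) = 73·72 = 5256.
φ(139) = 139 − 1 = 138.
φ(401) = 401 − 1 = 400.
φ(297033131) = 5256 × 138 × 400 = 290131200.

290131200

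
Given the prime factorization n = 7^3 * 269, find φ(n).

78792

φ(92267) = 92267 · (1 − 1/7) · (1 − 1/269)
       = 92267 · 1608/1883 = 78792.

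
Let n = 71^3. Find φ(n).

φ(357911) = 357911 · (1 − 1/71)
       = 357911 · 70/71 = 352870.

352870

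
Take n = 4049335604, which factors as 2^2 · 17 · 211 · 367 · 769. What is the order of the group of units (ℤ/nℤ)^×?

1888911360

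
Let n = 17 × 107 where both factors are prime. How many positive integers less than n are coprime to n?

1696

φ(17) = 17 − 1 = 16.
φ(107) = 107 − 1 = 106.
φ(1819) = 16 × 106 = 1696.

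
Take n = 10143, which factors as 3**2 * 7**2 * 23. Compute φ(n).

φ(10143) = 10143 · (1 − 1/3) · (1 − 1/7) · (1 − 1/23)
       = 10143 · 264/483 = 5544.

5544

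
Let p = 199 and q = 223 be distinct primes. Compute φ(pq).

φ(44377) = 44377 · (1 − 1/199) · (1 − 1/223)
       = 44377 · 43956/44377 = 43956.

43956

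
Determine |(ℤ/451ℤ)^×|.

400

First factor: 451 = 11 · 41.
φ(11) = 11 − 1 = 10.
φ(41) = 41 − 1 = 40.
φ(451) = 10 × 40 = 400.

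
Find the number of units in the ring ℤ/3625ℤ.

2800

3625 = 5^3 × 29.
φ(3625) = 3625 · (1 − 1/5) · (1 − 1/29)
       = 3625 · 112/145 = 2800.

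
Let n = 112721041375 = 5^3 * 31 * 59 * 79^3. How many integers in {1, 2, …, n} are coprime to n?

84702852000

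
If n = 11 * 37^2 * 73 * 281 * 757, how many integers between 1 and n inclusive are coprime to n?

φ(11) = 11 − 1 = 10.
φ(37^2) = 37^1·(37−1) = 37·36 = 1332.
φ(73) = 73 − 1 = 72.
φ(281) = 281 − 1 = 280.
φ(757) = 757 − 1 = 756.
Since φ is multiplicative, φ(233841287119) = 10 · 1332 · 72 · 280 · 756 = 203009587200.

203009587200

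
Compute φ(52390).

Factor 52390: 52390 = 2 * 5 * 13^2 * 31.
φ(52390) = 52390 · (1 − 1/2) · (1 − 1/5) · (1 − 1/13) · (1 − 1/31)
       = 52390 · 1440/4030 = 18720.

18720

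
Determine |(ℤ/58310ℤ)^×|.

18816

Factor 58310: 58310 = 2 · 5 · 7^3 · 17.
φ(58310) = 58310 · (1 − 1/2) · (1 − 1/5) · (1 − 1/7) · (1 − 1/17)
       = 58310 · 384/1190 = 18816.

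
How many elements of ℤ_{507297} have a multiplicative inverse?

507297 = 3 · 7^3 · 17 · 29.
φ(3) = 3 − 1 = 2.
φ(7^3) = 7^3 − 7^2 = 343 − 49 = 294.
φ(17) = 17 − 1 = 16.
φ(29) = 29 − 1 = 28.
φ(507297) = 2 × 294 × 16 × 28 = 263424.

263424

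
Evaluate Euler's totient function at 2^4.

8

φ(16) = 16 · (1 − 1/2)
       = 16 · 1/2 = 8.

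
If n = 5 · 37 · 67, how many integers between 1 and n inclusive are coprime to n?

9504

φ(12395) = 12395 · (1 − 1/5) · (1 − 1/37) · (1 − 1/67)
       = 12395 · 9504/12395 = 9504.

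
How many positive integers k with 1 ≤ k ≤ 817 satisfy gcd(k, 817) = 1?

756

Prime factorization: 817 = 19 · 43.
φ(817) = 817 · (1 − 1/19) · (1 − 1/43)
       = 817 · 756/817 = 756.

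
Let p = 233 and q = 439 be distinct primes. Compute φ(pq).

101616

φ(102287) = 102287 · (1 − 1/233) · (1 − 1/439)
       = 102287 · 101616/102287 = 101616.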